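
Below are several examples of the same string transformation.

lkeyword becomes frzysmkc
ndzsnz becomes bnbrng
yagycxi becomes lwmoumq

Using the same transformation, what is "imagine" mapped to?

bswaouw

The transformation: shift every letter 12 places backward in the alphabet (wrapping around), then move the last 2 characters to the front (rotate right by 2).
For "imagine", step one produces "waouwbs"; step two turns that into "bswaouw".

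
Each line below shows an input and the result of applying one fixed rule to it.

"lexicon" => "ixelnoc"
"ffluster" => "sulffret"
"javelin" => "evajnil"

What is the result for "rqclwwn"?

lcqrnww

What's happening: move the last 3 characters to the front (rotate right by 3), then reverse the string.
Starting from "rqclwwn": after the first operation, "wwnrqcl"; after the second, "lcqrnww".
(Check on "javelin": → "linjave" → "evajnil" ✓)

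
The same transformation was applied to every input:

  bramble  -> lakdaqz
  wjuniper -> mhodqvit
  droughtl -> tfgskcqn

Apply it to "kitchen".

What's happening: move the first 3 characters to the end (rotate left by 3), then shift every letter 1 place backward in the alphabet (wrapping around).
So "kitchen" becomes "bgdmjhs".
(Check on "wjuniper": → "niperwju" → "mhodqvit" ✓)

bgdmjhs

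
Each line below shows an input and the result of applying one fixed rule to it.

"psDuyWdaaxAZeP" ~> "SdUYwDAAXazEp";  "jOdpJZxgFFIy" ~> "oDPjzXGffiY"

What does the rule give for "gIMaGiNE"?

What's happening: delete the first character, then flip the case of every letter.
Starting from "gIMaGiNE": after the first operation, "IMaGiNE"; after the second, "imAgIne".

imAgIne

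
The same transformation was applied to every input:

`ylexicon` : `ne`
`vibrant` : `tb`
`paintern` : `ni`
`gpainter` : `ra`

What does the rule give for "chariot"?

ta

The transformation: move the last 3 characters to the front (rotate right by 3), then keep one character in every 3, starting at position 3 (positions 3rd, 6th, 9th, ...).
"chariot" → "iotchar" → "ta".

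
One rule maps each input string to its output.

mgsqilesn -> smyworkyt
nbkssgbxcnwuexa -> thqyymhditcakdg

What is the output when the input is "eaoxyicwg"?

kgudeoicm

The pattern: shift every letter 6 places forward in the alphabet (wrapping around).
On "eaoxyicwg" that produces "kgudeoicm".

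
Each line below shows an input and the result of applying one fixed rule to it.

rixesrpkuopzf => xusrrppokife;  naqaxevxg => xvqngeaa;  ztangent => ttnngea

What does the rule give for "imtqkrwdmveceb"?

vtrqmmkieedcb

The rule is to sort the characters into reverse alphabetical order, then delete the first character.
On "imtqkrwdmveceb": the first step gives "wvtrqmmkieedcb", and the second then gives "vtrqmmkieedcb".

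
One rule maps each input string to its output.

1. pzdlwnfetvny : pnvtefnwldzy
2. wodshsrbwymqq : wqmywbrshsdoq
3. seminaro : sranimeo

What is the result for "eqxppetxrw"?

What's happening: swap the first and last characters, then reverse the string.
For "eqxppetxrw", step one produces "wqxppetxre"; step two turns that into "erxteppxqw".

erxteppxqw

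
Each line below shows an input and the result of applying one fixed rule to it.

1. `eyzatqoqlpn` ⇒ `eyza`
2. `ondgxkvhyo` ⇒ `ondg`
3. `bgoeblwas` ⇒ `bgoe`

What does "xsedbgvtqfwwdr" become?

xsed

Rule — keep only the first 4 characters.
"xsedbgvtqfwwdr" → "xsed".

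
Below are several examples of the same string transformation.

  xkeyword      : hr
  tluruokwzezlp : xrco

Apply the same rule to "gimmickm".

In each case the input is transformed by: keep one character in every 3, starting at position 3 (positions 3rd, 6th, 9th, ...), then shift every letter 3 places forward in the alphabet (wrapping around).
On "gimmickm": the first step gives "mc", and the second then gives "pf".
(Check on "xkeyword": → "eo" → "hr" ✓)

pf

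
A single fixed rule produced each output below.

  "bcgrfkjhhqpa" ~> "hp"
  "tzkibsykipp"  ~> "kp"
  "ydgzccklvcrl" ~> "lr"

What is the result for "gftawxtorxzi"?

Each output is the input with this applied: keep one character in every 3, starting at position 2 (positions 2nd, 5th, 8th, ...), then delete the first 2 characters.
For "gftawxtorxzi", step one produces "fwoz"; step two turns that into "oz".
(Check on "tzkibsykipp": → "zbkp" → "kp" ✓)

oz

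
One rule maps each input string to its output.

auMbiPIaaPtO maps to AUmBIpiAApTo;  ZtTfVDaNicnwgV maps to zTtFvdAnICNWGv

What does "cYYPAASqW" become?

The pattern: flip the case of every letter.
Doing the same to "cYYPAASqW": "CyypaasQw".

CyypaasQw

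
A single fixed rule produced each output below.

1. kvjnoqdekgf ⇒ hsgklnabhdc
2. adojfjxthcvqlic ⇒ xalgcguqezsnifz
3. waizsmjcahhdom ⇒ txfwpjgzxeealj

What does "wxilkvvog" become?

The rule is to shift every letter 3 places backward in the alphabet (wrapping around).
So "wxilkvvog" becomes "tufihssld".

tufihssld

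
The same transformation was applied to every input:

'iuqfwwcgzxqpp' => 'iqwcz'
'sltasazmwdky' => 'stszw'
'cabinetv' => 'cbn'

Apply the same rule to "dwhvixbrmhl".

The pattern: delete the last 3 characters, then keep every other character starting from the first (positions 1st, 3rd, 5th, ...).
On "dwhvixbrmhl": the first step gives "dwhvixbr", and the second then gives "dhib".

dhib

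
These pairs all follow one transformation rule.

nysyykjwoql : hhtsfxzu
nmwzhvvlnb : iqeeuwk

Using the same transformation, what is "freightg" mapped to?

rpqcp

The pattern: delete the first 3 characters, then shift every letter 9 places forward in the alphabet (wrapping around).
Starting from "freightg": after the first operation, "ightg"; after the second, "rpqcp".
(Check on "nmwzhvvlnb": → "zhvvlnb" → "iqeeuwk" ✓)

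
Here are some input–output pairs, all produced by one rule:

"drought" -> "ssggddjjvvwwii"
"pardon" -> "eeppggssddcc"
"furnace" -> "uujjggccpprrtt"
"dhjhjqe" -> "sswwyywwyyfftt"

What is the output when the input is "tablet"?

iippqqaattii

The transformation: shift every letter 11 places backward in the alphabet (wrapping around), then double every character.
Applying both steps to "tablet": "ipqati", then "iippqqaattii".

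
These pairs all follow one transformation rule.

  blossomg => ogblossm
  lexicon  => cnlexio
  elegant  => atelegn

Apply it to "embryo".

roemby

The transformation: move the last 2 characters to the front (rotate right by 2), then swap the first and last characters.
"embryo" → "yoembr" → "roemby".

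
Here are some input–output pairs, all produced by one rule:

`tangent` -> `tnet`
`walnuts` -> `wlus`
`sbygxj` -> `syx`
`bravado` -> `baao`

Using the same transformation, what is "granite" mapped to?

gaie

Rule — keep every other character starting from the first (positions 1st, 3rd, 5th, ...).
For "granite" the result is "gaie".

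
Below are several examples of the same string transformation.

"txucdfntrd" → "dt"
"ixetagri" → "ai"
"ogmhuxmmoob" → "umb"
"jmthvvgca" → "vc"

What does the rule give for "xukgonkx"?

ox

Rule — keep one character in every 3, starting at position 2 (positions 2nd, 5th, 8th, ...), then delete the first character.
Working it through for "xukgonkx": intermediate "uox", final "ox".
(Check on "txucdfntrd": → "xdt" → "dt" ✓)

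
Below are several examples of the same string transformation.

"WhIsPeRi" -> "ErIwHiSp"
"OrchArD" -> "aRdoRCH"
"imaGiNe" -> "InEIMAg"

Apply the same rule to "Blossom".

Looking at the pairs, the operation is to move the last 3 characters to the front (rotate right by 3), then flip the case of every letter.
Starting from "Blossom": after the first operation, "somBlos"; after the second, "SOMbLOS".

SOMbLOS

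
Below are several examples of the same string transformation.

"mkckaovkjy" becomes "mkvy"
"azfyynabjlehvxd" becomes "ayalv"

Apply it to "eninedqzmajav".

The rule is to keep one character in every 3, starting at position 1 (positions 1st, 4th, 7th, ...).
Doing the same to "eninedqzmajav": "enqav".

enqav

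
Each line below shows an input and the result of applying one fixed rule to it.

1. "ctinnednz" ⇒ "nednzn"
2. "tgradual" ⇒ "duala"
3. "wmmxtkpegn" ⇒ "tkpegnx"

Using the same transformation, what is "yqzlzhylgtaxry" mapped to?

zhylgtaxryl

In each case the input is transformed by: delete the first 3 characters, then move the first character to the end.
Starting from "yqzlzhylgtaxry": after the first operation, "lzhylgtaxry"; after the second, "zhylgtaxryl".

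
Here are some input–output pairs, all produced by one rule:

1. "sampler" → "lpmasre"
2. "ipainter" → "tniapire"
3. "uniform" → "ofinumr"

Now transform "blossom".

ssolbmo

The rule is to move the last 2 characters to the front (rotate right by 2), then reverse the string.
On "blossom": the first step gives "ombloss", and the second then gives "ssolbmo".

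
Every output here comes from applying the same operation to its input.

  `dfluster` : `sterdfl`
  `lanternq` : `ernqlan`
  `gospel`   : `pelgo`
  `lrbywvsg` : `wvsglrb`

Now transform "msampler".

plermsa

In each case the input is transformed by: swap the front and back halves of the string, then delete the last character.
On "msampler" that produces "plermsa".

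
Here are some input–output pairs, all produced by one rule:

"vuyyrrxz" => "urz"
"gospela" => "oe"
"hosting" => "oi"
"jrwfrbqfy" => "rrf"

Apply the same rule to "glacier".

The pattern: keep one character in every 3, starting at position 2 (positions 2nd, 5th, 8th, ...).
"glacier" → "li".

li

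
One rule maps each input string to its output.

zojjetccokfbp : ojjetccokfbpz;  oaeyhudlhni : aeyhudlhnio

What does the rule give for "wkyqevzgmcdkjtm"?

kyqevzgmcdkjtmw

The transformation: move the first character to the end.
For "wkyqevzgmcdkjtm" the result is "kyqevzgmcdkjtmw".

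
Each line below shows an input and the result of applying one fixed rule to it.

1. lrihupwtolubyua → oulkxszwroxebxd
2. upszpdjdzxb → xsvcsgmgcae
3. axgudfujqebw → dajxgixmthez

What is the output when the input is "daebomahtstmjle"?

Each output is the input with this applied: shift every letter 3 places forward in the alphabet (wrapping around).
Doing the same to "daebomahtstmjle": "gdherpdkwvwpmoh".

gdherpdkwvwpmoh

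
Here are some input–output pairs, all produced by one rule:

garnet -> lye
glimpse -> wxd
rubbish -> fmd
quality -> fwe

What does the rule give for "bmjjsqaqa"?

What's happening: shift every letter 11 places forward in the alphabet (wrapping around), then keep every other character starting from the second (positions 2nd, 4th, 6th, ...).
"bmjjsqaqa" → "mxuudblbl" → "xubb".

xubb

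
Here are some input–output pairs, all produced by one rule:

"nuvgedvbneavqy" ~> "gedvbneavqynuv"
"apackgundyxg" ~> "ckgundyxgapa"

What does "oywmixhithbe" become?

mixhithbeoyw

What's happening: move the first 3 characters to the end (rotate left by 3).
Doing the same to "oywmixhithbe": "mixhithbeoyw".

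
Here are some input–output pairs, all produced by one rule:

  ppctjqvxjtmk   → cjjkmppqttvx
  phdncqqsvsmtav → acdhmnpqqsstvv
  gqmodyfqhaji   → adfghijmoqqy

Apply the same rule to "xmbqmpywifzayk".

abfikmmpqwxyyz

The rule is to sort the characters into alphabetical order.
Doing the same to "xmbqmpywifzayk": "abfikmmpqwxyyz".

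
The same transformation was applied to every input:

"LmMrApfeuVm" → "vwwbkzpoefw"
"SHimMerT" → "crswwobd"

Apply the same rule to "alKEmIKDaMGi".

Rule — shift every letter 10 places forward in the alphabet (wrapping around), then convert every letter to lowercase.
For "alKEmIKDaMGi", step one produces "kvUOwSUNkWQs"; step two turns that into "kvuowsunkwqs".

kvuowsunkwqs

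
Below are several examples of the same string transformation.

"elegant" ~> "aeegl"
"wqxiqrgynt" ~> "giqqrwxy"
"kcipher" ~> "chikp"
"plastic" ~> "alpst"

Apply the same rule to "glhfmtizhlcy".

Rule — delete the last 2 characters, then sort the characters into alphabetical order.
Applying that to "glhfmtizhlcy" gives "fghhillmtz".

fghhillmtz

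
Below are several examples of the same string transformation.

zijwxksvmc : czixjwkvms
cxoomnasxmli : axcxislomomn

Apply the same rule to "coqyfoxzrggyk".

The pattern: sort the characters into alphabetical order, then take characters alternately from the front and the back (1st, last, 2nd, 2nd-last, ...).
On "coqyfoxzrggyk": the first step gives "cfggkooqrxyyz", and the second then gives "czfygygxkroqo".

czfygygxkroqo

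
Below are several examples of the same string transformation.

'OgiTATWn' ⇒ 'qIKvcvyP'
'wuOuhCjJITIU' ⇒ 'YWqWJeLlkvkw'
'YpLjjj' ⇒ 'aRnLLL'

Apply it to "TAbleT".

vcDNGv

Each output is the input with this applied: shift every letter 2 places forward in the alphabet (wrapping around), then flip the case of every letter.
Working it through for "TAbleT": intermediate "VCdngV", final "vcDNGv".
(Check on "wuOuhCjJITIU": → "ywQwjElLKVKW" → "YWqWJeLlkvkw" ✓)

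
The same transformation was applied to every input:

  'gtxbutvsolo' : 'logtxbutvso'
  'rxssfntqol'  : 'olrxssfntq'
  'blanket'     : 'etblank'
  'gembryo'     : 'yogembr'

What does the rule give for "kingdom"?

omkingd

What's happening: move the last 2 characters to the front (rotate right by 2).
Doing the same to "kingdom": "omkingd".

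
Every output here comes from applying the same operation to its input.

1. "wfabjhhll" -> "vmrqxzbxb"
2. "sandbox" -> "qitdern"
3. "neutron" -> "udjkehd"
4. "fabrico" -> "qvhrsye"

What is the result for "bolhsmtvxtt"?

Each output is the input with this applied: shift every letter 10 places backward in the alphabet (wrapping around), then swap each adjacent pair of characters (1↔2, 3↔4, ...).
Applying that to "bolhsmtvxtt" gives "erxbciljjnj".

erxbciljjnj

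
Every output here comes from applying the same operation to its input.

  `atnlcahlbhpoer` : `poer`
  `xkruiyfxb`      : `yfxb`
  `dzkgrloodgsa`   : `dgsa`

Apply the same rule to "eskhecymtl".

ymtl

Rule — keep only the last 4 characters.
Doing the same to "eskhecymtl": "ymtl".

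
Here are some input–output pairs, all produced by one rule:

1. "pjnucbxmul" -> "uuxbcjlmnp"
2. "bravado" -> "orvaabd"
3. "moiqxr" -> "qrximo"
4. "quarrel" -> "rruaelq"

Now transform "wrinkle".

nrweikl

Looking at the pairs, the operation is to sort the characters into alphabetical order, then move the last 3 characters to the front (rotate right by 3).
Applying both steps to "wrinkle": "eiklnrw", then "nrweikl".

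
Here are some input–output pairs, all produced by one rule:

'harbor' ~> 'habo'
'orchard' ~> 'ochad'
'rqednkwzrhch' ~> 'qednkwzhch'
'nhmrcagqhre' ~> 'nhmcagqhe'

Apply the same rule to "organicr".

The rule is to remove every "r".
Applying that to "organicr" gives "oganic".

oganic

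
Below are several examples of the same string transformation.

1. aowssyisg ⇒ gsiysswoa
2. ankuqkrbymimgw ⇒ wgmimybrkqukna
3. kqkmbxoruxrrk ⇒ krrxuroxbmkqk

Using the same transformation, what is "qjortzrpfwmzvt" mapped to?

Rule — reverse the string.
Applying that to "qjortzrpfwmzvt" gives "tvzmwfprztrojq".

tvzmwfprztrojq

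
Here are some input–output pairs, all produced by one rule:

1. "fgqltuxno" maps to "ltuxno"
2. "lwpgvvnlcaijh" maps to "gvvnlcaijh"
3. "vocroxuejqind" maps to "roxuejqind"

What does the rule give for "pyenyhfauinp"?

nyhfauinp

Each output is the input with this applied: delete the first 3 characters.
"pyenyhfauinp" → "nyhfauinp".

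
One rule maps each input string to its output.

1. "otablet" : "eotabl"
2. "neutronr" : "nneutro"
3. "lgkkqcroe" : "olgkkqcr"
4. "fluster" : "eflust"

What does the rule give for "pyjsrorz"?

rpyjsro

Looking at the pairs, the operation is to delete the last character, then move the last character to the front.
On "pyjsrorz": the first step gives "pyjsror", and the second then gives "rpyjsro".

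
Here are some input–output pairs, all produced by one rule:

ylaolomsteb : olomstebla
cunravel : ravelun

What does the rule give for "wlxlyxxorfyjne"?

Looking at the pairs, the operation is to delete the first character, then move the first 2 characters to the end (rotate left by 2).
For "wlxlyxxorfyjne", step one produces "lxlyxxorfyjne"; step two turns that into "lyxxorfyjnelx".

lyxxorfyjnelx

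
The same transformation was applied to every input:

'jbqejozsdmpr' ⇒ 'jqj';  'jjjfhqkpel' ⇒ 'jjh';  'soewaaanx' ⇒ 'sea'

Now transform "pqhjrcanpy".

The pattern: keep every other character starting from the first (positions 1st, 3rd, 5th, ...), then keep only the first 3 characters.
On "pqhjrcanpy": the first step gives "phrap", and the second then gives "phr".
(Check on "soewaaanx": → "seaax" → "sea" ✓)

phr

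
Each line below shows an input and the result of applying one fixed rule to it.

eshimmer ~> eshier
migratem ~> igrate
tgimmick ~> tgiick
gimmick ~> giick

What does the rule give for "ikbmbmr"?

Looking at the pairs, the operation is to remove every "m".
For "ikbmbmr" the result is "ikbbr".

ikbbr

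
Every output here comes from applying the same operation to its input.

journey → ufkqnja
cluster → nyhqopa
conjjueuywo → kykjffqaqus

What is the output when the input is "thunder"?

npdqjza

The rule is to move the last character to the front, then shift every letter 4 places backward in the alphabet (wrapping around).
Applying both steps to "thunder": "rthunde", then "npdqjza".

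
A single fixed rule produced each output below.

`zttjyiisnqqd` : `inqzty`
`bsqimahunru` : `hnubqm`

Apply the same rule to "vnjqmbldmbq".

The transformation: keep every other character starting from the first (positions 1st, 3rd, 5th, ...), then swap the front and back halves of the string.
Starting from "vnjqmbldmbq": after the first operation, "vjmlmq"; after the second, "lmqvjm".

lmqvjm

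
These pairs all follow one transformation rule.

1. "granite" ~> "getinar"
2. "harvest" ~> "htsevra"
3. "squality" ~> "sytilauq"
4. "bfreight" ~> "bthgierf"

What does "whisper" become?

wrepsih

The transformation: move the first character to the end, then reverse the string.
Starting from "whisper": after the first operation, "hisperw"; after the second, "wrepsih".
(Check on "squality": → "qualitys" → "sytilauq" ✓)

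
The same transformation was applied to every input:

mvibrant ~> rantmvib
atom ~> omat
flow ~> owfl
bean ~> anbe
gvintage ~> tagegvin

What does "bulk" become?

lkbu

The pattern: swap the front and back halves of the string.
On "bulk" that produces "lkbu".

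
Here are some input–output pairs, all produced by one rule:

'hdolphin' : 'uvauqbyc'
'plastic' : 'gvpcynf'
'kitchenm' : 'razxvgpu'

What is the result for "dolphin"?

uvaqbyc

Looking at the pairs, the operation is to move the last 3 characters to the front (rotate right by 3), then shift every letter 13 places forward in the alphabet (wrapping around) — i.e. ROT13.
For "dolphin" the result is "uvaqbyc".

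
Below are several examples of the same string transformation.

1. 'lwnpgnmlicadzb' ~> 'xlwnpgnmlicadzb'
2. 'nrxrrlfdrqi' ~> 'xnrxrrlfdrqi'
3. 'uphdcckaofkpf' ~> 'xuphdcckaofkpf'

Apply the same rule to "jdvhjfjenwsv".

Rule — prepend "x".
Applying that to "jdvhjfjenwsv" gives "xjdvhjfjenwsv".

xjdvhjfjenwsv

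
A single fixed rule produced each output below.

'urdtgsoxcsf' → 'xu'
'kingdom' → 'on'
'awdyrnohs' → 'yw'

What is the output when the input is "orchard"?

rr

Looking at the pairs, the operation is to sort the characters into reverse alphabetical order, then keep only the first 2 characters.
Working it through for "orchard": intermediate "rrohdca", final "rr".
(Check on "kingdom": → "onmkigd" → "on" ✓)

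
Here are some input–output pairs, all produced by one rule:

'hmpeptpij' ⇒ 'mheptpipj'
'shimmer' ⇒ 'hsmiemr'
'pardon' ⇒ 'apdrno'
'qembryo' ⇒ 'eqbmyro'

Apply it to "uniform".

nufirom

The transformation: swap each adjacent pair of characters (1↔2, 3↔4, ...).
On "uniform" that produces "nufirom".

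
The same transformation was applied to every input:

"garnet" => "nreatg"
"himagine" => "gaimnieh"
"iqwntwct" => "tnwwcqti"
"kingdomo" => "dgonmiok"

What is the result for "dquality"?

The transformation: swap the front and back halves of the string, then take characters alternately from the front and the back (1st, last, 2nd, 2nd-last, ...).
Starting from "dquality": after the first operation, "litydqua"; after the second, "laiutqyd".
(Check on "kingdomo": → "domoking" → "dgonmiok" ✓)

laiutqyd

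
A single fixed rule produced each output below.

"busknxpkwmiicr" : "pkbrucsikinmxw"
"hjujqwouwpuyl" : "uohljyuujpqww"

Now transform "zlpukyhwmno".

Looking at the pairs, the operation is to take characters alternately from the front and the back (1st, last, 2nd, 2nd-last, ...), then move the last 2 characters to the front (rotate right by 2).
Working it through for "zlpukyhwmno": intermediate "zolnpmuwkhy", final "hyzolnpmuwk".

hyzolnpmuwk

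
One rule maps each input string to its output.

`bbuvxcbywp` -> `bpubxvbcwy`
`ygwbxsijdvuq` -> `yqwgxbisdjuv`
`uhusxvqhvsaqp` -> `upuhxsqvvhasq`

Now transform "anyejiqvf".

afynjeqiv

The rule is to move the last character to the front, then swap each adjacent pair of characters (1↔2, 3↔4, ...).
On "anyejiqvf" that produces "afynjeqiv".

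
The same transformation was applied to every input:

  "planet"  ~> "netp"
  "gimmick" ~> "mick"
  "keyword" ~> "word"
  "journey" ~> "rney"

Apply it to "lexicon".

icon

In each case the input is transformed by: move the first 3 characters to the end (rotate left by 3), then keep only the first 4 characters.
Applying both steps to "lexicon": "iconlex", then "icon".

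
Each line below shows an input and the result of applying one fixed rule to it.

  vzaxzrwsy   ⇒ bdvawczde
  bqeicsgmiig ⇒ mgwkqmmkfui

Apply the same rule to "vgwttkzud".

xxodyhzka

Rule — shift every letter 4 places forward in the alphabet (wrapping around), then move the first 3 characters to the end (rotate left by 3).
Applying both steps to "vgwttkzud": "zkaxxodyh", then "xxodyhzka".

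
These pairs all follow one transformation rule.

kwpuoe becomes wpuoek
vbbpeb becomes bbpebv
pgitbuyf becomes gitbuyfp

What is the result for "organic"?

rganico

The transformation: move the first character to the end.
On "organic" that produces "rganico".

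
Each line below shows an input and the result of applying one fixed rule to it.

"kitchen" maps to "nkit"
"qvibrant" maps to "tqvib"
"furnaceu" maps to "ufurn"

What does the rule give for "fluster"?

Each output is the input with this applied: move the last character to the front, then delete the last 3 characters.
Doing the same to "fluster": "rflu".
(Check on "qvibrant": → "tqvibran" → "tqvib" ✓)

rflu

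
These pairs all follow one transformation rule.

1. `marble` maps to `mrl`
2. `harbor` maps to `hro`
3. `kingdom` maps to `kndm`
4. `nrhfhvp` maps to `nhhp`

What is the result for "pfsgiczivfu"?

psizvu

Rule — keep every other character starting from the first (positions 1st, 3rd, 5th, ...).
On "pfsgiczivfu" that produces "psizvu".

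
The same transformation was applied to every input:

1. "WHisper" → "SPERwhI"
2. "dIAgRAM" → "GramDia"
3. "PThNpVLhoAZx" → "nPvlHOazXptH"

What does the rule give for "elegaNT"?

GAntELE

The transformation: move the first 3 characters to the end (rotate left by 3), then flip the case of every letter.
On "elegaNT": the first step gives "gaNTele", and the second then gives "GAntELE".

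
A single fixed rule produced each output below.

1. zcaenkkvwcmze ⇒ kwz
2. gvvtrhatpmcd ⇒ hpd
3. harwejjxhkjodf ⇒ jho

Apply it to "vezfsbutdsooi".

The transformation: delete the first 3 characters, then keep one character in every 3, starting at position 3 (positions 3rd, 6th, 9th, ...).
Working it through for "vezfsbutdsooi": intermediate "fsbutdsooi", final "bdo".

bdo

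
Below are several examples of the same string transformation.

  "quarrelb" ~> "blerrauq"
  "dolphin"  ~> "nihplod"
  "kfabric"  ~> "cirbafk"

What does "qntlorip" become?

piroltnq

What's happening: reverse the string.
Doing the same to "qntlorip": "piroltnq".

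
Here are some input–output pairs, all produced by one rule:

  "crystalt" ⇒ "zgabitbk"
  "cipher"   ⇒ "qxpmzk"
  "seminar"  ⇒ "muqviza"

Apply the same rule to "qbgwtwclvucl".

joebektdckty

The pattern: shift every letter 8 places forward in the alphabet (wrapping around), then move the first character to the end.
"qbgwtwclvucl" → "yjoebektdckt" → "joebektdckty".
(Check on "crystalt": → "kzgabitb" → "zgabitbk" ✓)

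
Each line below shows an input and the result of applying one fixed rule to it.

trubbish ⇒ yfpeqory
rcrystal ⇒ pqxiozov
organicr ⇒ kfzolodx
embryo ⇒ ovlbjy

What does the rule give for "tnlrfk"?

In each case the input is transformed by: shift every letter 3 places backward in the alphabet (wrapping around), then swap the front and back halves of the string.
"tnlrfk" → "qkioch" → "ochqki".

ochqki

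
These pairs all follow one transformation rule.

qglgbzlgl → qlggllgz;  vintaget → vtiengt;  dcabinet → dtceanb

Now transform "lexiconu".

What's happening: take characters alternately from the front and the back (1st, last, 2nd, 2nd-last, ...), then delete the last character.
So "lexiconu" becomes "luenxoi".

luenxoi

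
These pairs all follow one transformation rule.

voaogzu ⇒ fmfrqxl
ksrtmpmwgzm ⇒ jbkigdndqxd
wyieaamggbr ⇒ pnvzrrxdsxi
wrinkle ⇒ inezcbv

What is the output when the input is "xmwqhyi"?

dohnpyz

The transformation: swap each adjacent pair of characters (1↔2, 3↔4, ...), then shift every letter 9 places backward in the alphabet (wrapping around).
"xmwqhyi" → "mxqwyhi" → "dohnpyz".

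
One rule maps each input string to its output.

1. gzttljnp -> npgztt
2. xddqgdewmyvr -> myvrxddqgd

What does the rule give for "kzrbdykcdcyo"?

What's happening: swap the front and back halves of the string, then delete the first 2 characters.
On "kzrbdykcdcyo": the first step gives "kcdcyokzrbdy", and the second then gives "dcyokzrbdy".
(Check on "gzttljnp": → "ljnpgztt" → "npgztt" ✓)

dcyokzrbdy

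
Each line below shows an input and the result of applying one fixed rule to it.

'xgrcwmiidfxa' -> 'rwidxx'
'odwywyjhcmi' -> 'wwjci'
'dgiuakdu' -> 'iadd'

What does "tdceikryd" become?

cird

The rule is to move the first character to the end, then keep every other character starting from the second (positions 2nd, 4th, 6th, ...).
On "tdceikryd": the first step gives "dceikrydt", and the second then gives "cird".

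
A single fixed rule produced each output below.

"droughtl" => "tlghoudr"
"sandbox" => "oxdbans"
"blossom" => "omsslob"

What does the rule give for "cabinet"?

etinabc

What's happening: reverse the string, then swap each adjacent pair of characters (1↔2, 3↔4, ...).
Starting from "cabinet": after the first operation, "tenibac"; after the second, "etinabc".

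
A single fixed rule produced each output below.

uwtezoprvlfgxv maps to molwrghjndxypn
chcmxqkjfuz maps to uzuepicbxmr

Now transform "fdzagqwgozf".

What's happening: shift every letter 8 places backward in the alphabet (wrapping around).
So "fdzagqwgozf" becomes "xvrsyioygrx".

xvrsyioygrx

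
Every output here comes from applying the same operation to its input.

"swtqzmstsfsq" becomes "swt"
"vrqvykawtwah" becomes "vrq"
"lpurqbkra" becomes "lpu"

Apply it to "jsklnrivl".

In each case the input is transformed by: keep only the first 3 characters.
So "jsklnrivl" becomes "jsk".

jsk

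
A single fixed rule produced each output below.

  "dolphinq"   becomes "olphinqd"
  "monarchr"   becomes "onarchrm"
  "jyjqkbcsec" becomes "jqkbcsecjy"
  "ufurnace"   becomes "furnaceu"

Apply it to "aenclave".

Rule — swap the front and back halves of the string, then move the last 3 characters to the front (rotate right by 3).
Working it through for "aenclave": intermediate "laveaenc", final "enclavea".

enclavea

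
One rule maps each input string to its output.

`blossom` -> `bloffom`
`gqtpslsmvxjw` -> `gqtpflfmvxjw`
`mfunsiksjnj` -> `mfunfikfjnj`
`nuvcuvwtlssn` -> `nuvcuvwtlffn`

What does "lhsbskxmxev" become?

Each output is the input with this applied: replace every "s" with "f".
So "lhsbskxmxev" becomes "lhfbfkxmxev".

lhfbfkxmxev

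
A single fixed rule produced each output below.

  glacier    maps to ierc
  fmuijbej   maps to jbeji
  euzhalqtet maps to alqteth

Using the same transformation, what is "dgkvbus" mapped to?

busv

Each output is the input with this applied: delete the first 3 characters, then move the first character to the end.
For "dgkvbus", step one produces "vbus"; step two turns that into "busv".
(Check on "glacier": → "cier" → "ierc" ✓)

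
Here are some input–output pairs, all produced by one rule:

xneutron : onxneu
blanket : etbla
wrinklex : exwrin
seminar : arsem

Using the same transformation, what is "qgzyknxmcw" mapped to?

cwqgzykn

Rule — move the last 2 characters to the front (rotate right by 2), then delete the last 2 characters.
Starting from "qgzyknxmcw": after the first operation, "cwqgzyknxm"; after the second, "cwqgzykn".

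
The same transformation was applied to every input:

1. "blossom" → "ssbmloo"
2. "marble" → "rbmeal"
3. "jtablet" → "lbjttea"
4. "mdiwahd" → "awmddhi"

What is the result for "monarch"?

ramhocn

Each output is the input with this applied: take characters alternately from the front and the back (1st, last, 2nd, 2nd-last, ...), then move the last 2 characters to the front (rotate right by 2).
For "monarch", step one produces "mhocnra"; step two turns that into "ramhocn".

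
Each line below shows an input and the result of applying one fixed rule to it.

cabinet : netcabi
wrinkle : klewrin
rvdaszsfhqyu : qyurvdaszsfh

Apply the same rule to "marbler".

lermarb

The rule is to move the last 3 characters to the front (rotate right by 3).
Applying that to "marbler" gives "lermarb".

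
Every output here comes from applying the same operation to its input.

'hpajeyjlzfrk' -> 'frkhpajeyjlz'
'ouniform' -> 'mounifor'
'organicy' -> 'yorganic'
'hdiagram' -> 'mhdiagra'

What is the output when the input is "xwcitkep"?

In each case the input is transformed by: swap the front and back halves of the string, then move the first 3 characters to the end (rotate left by 3).
Applying both steps to "xwcitkep": "tkepxwci", then "pxwcitke".

pxwcitke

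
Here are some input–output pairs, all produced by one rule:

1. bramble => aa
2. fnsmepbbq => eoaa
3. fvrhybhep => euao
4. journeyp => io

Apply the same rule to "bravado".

au

In each case the input is transformed by: shift every letter 1 place backward in the alphabet (wrapping around), then keep only the vowels.
Starting from "bravado": after the first operation, "aqzuzcn"; after the second, "au".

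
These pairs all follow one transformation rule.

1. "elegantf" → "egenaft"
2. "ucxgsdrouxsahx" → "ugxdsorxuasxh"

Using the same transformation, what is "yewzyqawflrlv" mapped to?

The rule is to swap each adjacent pair of characters (1↔2, 3↔4, ...), then delete the first character.
On "yewzyqawflrlv": the first step gives "eyzwqywalflrv", and the second then gives "yzwqywalflrv".

yzwqywalflrv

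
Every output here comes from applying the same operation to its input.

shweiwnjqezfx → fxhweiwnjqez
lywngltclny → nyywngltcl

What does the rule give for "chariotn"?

The transformation: delete the first character, then move the last 2 characters to the front (rotate right by 2).
Applying both steps to "chariotn": "hariotn", then "tnhario".
(Check on "lywngltclny": → "ywngltclny" → "nyywngltcl" ✓)

tnhario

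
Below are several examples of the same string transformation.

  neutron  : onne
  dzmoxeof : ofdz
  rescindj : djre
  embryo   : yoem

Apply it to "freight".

In each case the input is transformed by: move the last 2 characters to the front (rotate right by 2), then keep only the first 4 characters.
"freight" → "htfreig" → "htfr".

htfr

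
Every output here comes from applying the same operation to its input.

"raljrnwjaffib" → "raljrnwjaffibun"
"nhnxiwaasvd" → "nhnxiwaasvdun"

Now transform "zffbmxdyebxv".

zffbmxdyebxvun

The pattern: append "un".
Doing the same to "zffbmxdyebxv": "zffbmxdyebxvun".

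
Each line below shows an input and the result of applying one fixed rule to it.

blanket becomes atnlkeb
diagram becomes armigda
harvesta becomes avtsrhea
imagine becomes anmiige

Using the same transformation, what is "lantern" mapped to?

In each case the input is transformed by: sort the characters into reverse alphabetical order, then move the last character to the front.
"lantern" → "trnnlea" → "atrnnle".

atrnnle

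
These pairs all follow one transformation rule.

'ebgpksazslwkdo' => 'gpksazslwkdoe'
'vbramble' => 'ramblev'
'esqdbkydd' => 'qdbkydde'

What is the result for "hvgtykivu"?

Looking at the pairs, the operation is to move the first character to the end, then delete the first character.
Applying that to "hvgtykivu" gives "gtykivuh".

gtykivuh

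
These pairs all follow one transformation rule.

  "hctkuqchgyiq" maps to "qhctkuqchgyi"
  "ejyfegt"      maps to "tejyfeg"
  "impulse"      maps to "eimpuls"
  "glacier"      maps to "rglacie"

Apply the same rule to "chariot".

tchario

The transformation: move the last character to the front.
For "chariot" the result is "tchario".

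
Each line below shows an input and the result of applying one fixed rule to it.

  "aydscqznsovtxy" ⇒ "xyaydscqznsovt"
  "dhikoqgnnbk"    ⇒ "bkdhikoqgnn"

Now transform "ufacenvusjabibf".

bfufacenvusjabi

The transformation: move the last 2 characters to the front (rotate right by 2).
On "ufacenvusjabibf" that produces "bfufacenvusjabi".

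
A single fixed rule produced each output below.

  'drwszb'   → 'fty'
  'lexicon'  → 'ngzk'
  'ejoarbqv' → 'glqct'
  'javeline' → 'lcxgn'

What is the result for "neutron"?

pgwv

In each case the input is transformed by: delete the last 3 characters, then shift every letter 2 places forward in the alphabet (wrapping around).
Applying both steps to "neutron": "neut", then "pgwv".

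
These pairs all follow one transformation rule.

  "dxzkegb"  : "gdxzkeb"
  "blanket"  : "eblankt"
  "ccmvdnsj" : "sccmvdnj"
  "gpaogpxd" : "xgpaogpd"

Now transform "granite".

tgranie

Looking at the pairs, the operation is to move the last character to the front, then swap the first and last characters.
Applying both steps to "granite": "egranit", then "tgranie".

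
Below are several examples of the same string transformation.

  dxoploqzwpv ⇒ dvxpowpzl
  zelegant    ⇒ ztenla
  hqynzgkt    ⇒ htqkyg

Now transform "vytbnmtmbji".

In each case the input is transformed by: take characters alternately from the front and the back (1st, last, 2nd, 2nd-last, ...), then delete the last 2 characters.
Applying both steps to "vytbnmtmbji": "viyjtbbmntm", then "viyjtbbmn".

viyjtbbmn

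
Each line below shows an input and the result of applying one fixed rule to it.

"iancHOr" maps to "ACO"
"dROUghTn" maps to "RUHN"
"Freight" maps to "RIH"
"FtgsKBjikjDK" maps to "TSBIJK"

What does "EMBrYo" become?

MRO

The transformation: keep every other character starting from the second (positions 2nd, 4th, 6th, ...), then convert every letter to uppercase.
On "EMBrYo": the first step gives "Mro", and the second then gives "MRO".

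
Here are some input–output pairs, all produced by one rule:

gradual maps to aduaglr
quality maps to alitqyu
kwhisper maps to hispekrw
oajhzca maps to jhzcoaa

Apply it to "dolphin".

lphidno

Looking at the pairs, the operation is to swap the first and last characters, then move the first 2 characters to the end (rotate left by 2).
Doing the same to "dolphin": "lphidno".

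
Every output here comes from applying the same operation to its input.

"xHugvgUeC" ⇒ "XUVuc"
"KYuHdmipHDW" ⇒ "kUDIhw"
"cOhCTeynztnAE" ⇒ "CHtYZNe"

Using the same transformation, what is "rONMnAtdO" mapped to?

RnNTo

What's happening: keep every other character starting from the first (positions 1st, 3rd, 5th, ...), then flip the case of every letter.
For "rONMnAtdO" the result is "RnNTo".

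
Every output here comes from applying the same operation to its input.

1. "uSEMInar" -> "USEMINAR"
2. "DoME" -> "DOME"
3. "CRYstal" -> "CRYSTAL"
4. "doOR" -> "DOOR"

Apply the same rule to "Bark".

Each output is the input with this applied: convert every letter to uppercase.
For "Bark" the result is "BARK".

BARK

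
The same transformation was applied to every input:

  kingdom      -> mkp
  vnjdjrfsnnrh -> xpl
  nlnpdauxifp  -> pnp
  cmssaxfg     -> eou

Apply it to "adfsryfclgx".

cfh

Each output is the input with this applied: shift every letter 2 places forward in the alphabet (wrapping around), then keep only the first 3 characters.
Starting from "adfsryfclgx": after the first operation, "cfhutaheniz"; after the second, "cfh".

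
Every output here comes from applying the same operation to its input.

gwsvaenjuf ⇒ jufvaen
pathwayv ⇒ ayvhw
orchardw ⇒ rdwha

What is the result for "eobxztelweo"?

weoxztel

In each case the input is transformed by: delete the first 3 characters, then move the last 3 characters to the front (rotate right by 3).
"eobxztelweo" → "xztelweo" → "weoxztel".
(Check on "gwsvaenjuf": → "vaenjuf" → "jufvaen" ✓)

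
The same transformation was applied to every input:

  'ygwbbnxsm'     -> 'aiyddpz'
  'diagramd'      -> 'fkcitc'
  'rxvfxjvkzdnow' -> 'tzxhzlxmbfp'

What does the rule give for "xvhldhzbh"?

zxjnfjb

The transformation: shift every letter 2 places forward in the alphabet (wrapping around), then delete the last 2 characters.
"xvhldhzbh" → "zxjnfjbdj" → "zxjnfjb".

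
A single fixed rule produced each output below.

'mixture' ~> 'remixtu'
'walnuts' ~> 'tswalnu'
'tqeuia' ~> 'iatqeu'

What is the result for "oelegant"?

ntoelega

The rule is to move the last 2 characters to the front (rotate right by 2).
So "oelegant" becomes "ntoelega".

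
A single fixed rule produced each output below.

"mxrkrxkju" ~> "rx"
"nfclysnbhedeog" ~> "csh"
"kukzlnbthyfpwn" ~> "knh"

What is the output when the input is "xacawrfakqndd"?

crk

What's happening: keep one character in every 3, starting at position 3 (positions 3rd, 6th, 9th, ...), then delete the last character.
Starting from "xacawrfakqndd": after the first operation, "crkd"; after the second, "crk".
(Check on "kukzlnbthyfpwn": → "knhp" → "knh" ✓)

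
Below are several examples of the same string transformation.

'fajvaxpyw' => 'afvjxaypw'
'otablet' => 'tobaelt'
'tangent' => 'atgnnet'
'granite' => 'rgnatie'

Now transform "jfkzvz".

fjzkzv

Each output is the input with this applied: swap each adjacent pair of characters (1↔2, 3↔4, ...).
On "jfkzvz" that produces "fjzkzv".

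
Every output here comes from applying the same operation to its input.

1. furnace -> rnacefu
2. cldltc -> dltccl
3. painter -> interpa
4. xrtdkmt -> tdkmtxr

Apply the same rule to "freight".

Rule — move the first 2 characters to the end (rotate left by 2).
Doing the same to "freight": "eightfr".

eightfr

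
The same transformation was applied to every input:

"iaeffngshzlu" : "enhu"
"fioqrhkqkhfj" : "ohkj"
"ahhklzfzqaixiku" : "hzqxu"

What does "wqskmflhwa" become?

sfw

Rule — keep one character in every 3, starting at position 3 (positions 3rd, 6th, 9th, ...).
Doing the same to "wqskmflhwa": "sfw".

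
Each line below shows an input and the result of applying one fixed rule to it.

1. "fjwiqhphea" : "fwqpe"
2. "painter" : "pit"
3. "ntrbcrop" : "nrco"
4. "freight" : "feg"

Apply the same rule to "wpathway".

What's happening: swap each adjacent pair of characters (1↔2, 3↔4, ...), then keep every other character starting from the second (positions 2nd, 4th, 6th, ...).
"wpathway" → "waha".

waha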